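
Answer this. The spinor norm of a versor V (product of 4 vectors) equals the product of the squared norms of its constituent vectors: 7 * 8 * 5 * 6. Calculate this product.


Spinor norm N(V) = |v1|^2 * |v2|^2 * ... * |v4|^2
= 7 * 8 * 5 * 6
Running product: 7, 56, 280, 1680
N(V) = 1680


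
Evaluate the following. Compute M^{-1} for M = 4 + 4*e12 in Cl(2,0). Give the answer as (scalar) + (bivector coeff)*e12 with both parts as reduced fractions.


M = 4 + 4*e12, where e12^2 = -1.
Since M commutes with its reverse ~M = a - b*e12, M * ~M = a^2 - b^2*e12^2 = a^2 + b^2.
So M^{-1} = ~M / (a^2 + b^2) = (a - b*e12)/(a^2 + b^2).
a^2 + b^2 = 16 + 16 = 32
Scalar part = 4/32 = 1/8
Bivector coeff = -4/32 = -1/8
M^{-1} = 1/8 - 1/8*e12


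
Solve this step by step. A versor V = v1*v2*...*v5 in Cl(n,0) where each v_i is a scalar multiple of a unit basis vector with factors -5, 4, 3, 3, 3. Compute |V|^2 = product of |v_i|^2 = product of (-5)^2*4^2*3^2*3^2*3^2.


Each vector v_i has |v_i|^2 = s_i^2
Squared scales: (-5)^2 = 25, 4^2 = 16, 3^2 = 9, 3^2 = 9, 3^2 = 9
|V|^2 = 25 * 16 * 9 * 9 * 9
= 291600


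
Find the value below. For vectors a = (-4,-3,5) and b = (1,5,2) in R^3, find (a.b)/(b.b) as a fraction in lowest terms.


Projection coefficient = (a . b) / (b . b)
a . b = (-4)*1 + (-3)*5 + 5*2
= -4 + (-15) + 10 = -9
b . b = 1^2 + 5^2 + 2^2
= 1 + 25 + 4 = 30
Coefficient = -9/30
In lowest terms: -3/10


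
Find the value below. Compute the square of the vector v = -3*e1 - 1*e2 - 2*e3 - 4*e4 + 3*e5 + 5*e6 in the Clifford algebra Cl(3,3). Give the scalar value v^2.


v^2 = sum of c_i^2 * e_i^2
Positive signature terms (e_i^2 = +1): (-3)^2 + (-1)^2 + (-2)^2 = 14
Negative signature terms (e_j^2 = -1): (-4)^2 + 3^2 + 5^2 = 50
v^2 = 14 - 50 = -36


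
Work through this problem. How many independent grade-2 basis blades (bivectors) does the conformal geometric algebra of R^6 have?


The conformal model of R^6 uses Cl(7,1) with m = 6 + 2 = 8 generators.
Number of grade-2 blades = C(m, 2) = C(8, 2)
= 8*7/2 = 28


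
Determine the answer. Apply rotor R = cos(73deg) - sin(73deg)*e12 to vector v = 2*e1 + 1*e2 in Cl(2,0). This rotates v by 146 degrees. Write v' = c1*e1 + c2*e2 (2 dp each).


Rotor R = cos(73deg) - sin(73deg)*e12
Rotation angle theta = 2 * 73 = 146 degrees
v' = R*v*~R rotates v by theta.
cos(146deg) = -0.8290, sin(146deg) = 0.5592
v'_1 = 2*cos(146deg) - 1*sin(146deg)
= 2*(-0.8290) - 1*0.5592
= -2.22
v'_2 = 2*sin(146deg) + 1*cos(146deg)
= 2*0.5592 + 1*(-0.8290)
= 0.29
v' = -2.22*e1 + 0.29*e2


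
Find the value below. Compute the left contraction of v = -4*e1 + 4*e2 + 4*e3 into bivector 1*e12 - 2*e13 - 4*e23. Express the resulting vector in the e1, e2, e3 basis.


Left contraction v _| B = <vB>_1 (grade-1 part of the geometric product vB).
Using e1_|e12 = e2, e2_|e12 = -e1, e1_|e13 = e3, e3_|e13 = -e1, e2_|e23 = e3, e3_|e23 = -e2:
e1 coeff: -v2*b12 - v3*b13 = -(4)*(1) - (4)*(-2) = 4
e2 coeff: v1*b12 - v3*b23 = (-4)*(1) - (4)*(-4) = 12
e3 coeff: v1*b13 + v2*b23 = (-4)*(-2) + (4)*(-4) = -8
v _| B = 4*e1 + 12*e2 - 8*e3


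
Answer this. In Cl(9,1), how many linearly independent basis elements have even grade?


Even subalgebra dimension = 2^(n-1)
n = 9 + 1 = 10
2^(10 - 1) = 2^9 = 512
Verification: sum of C(10,k) for even k = 1 + 45 + 210 + 210 + 45 + 1 = 512
Result = 512


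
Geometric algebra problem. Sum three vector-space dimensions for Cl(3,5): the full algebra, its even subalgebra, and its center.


n = 3 + 5 = 8
Total dim = 2^8 = 256
Even subalgebra dim = 2^7 = 128
n is even, so center dim = 1
Sum = 256 + 128 + 1 = 385


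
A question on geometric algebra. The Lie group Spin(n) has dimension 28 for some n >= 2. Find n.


dim Spin(n) = dim so(n) = n(n-1)/2.
Solve n(n-1)/2 = 28, i.e. n^2 - n - 56 = 0.
Discriminant = 1 + 8*28 = 225
n = (1 + sqrt(225))/2 = (1 + 15)/2 = 8


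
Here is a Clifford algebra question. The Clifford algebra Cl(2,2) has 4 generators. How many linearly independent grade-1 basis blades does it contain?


Number of grade-k basis blades in Cl(p,q) with n = p + q is C(n, k).
n = 2 + 2 = 4
C(4, 1) = 4! / (1! * 3!)
= 24 / (1 * 6)
= 4


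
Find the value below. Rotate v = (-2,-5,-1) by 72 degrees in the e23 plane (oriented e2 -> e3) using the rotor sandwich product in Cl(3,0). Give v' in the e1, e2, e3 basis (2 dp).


Rotor R = cos(36deg) - sin(36deg)*e23
Rotation angle theta = 2 * 36 = 72 degrees in the e23 plane (e2 -> e3).
The component perpendicular to the plane (e1) is invariant: v'_1 = v1 = -2.00
cos(72deg) = 0.3090, sin(72deg) = 0.9511
v'_2 = v2*cos(theta) - v3*sin(theta) = -5*0.3090 - (-1)*0.9511 = -0.59
v'_3 = v2*sin(theta) + v3*cos(theta) = -5*0.9511 + (-1)*0.3090 = -5.06
v' = -2.00*e1 - 0.59*e2 - 5.06*e3


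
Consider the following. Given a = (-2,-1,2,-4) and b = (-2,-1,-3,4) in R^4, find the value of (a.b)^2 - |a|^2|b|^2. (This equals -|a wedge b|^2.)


a . b = (-2)*(-2) + (-1)*(-1) + 2*(-3) + (-4)*4
= 4 + 1 + (-6) + (-16) = -17
|a|^2 = (-2)^2 + (-1)^2 + 2^2 + (-4)^2 = 25
|b|^2 = (-2)^2 + (-1)^2 + (-3)^2 + 4^2 = 30
(a.b)^2 = (-17)^2 = 289
|a|^2 * |b|^2 = 25 * 30 = 750
Result = 289 - 750 = -461


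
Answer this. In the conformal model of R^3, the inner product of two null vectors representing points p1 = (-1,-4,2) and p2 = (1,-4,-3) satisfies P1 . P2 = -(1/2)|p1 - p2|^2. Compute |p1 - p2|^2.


p1 - p2 = (-2, 0, 5)
|p1 - p2|^2 = (-2)^2 + 0^2 + 5^2
= 4 + 0 + 25
= 29


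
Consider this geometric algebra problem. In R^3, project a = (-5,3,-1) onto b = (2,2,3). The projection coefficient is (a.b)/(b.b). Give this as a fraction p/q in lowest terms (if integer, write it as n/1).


Projection coefficient = (a . b) / (b . b)
a . b = (-5)*2 + 3*2 + (-1)*3
= -10 + 6 + (-3) = -7
b . b = 2^2 + 2^2 + 3^2
= 4 + 4 + 9 = 17
Coefficient = -7/17
In lowest terms: -7/17


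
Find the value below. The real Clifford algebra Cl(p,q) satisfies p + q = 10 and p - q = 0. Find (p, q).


We need p + q = 10 and p - q = 0.
Adding: 2p = 10 + 0 = 10, so p = 5.
Then q = 10 - 5 = 5.
(p, q) = (5, 5)


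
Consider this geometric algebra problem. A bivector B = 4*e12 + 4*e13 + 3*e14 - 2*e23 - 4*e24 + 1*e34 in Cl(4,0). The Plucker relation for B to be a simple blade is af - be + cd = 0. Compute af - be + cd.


Plucker relation: af - be + cd
a*f = 4*1 = 4
b*e = 4*(-4) = -16
c*d = 3*(-2) = -6
af - be + cd = 4 - (-16) + (-6)
= 14


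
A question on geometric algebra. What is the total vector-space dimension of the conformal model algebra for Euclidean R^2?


The conformal model of R^2 uses Cl(3,1): the 2 Euclidean generators plus two extra orthogonal generators e+ (e+^2 = +1) and e- (e-^2 = -1), from which the null vectors e0, einf are built.
Number of generators m = 2 + 2 = 4.
dim Cl(p,q) = 2^m = 2^4 = 16


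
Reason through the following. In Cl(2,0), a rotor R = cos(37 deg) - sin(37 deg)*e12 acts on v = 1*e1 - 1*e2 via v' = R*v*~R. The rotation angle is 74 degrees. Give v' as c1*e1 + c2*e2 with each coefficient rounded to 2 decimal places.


Rotor R = cos(37deg) - sin(37deg)*e12
Rotation angle theta = 2 * 37 = 74 degrees
v' = R*v*~R rotates v by theta.
cos(74deg) = 0.2756, sin(74deg) = 0.9613
v'_1 = 1*cos(74deg) - (-1)*sin(74deg)
= 1*0.2756 - (-1)*0.9613
= 1.24
v'_2 = 1*sin(74deg) + (-1)*cos(74deg)
= 1*0.9613 + (-1)*0.2756
= 0.69
v' = 1.24*e1 + 0.69*e2


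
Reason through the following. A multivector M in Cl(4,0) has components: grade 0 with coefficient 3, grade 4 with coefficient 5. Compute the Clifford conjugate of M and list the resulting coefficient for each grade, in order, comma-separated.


Clifford conjugate sign for grade k: (-1)^(k(k+1)/2)
Grade 0: (-1)^(0*1/2) = (-1)^0 = 1, coeff 3 -> 3
Grade 4: (-1)^(4*5/2) = (-1)^10 = 1, coeff 5 -> 5
Conjugated coefficients: 3, 5


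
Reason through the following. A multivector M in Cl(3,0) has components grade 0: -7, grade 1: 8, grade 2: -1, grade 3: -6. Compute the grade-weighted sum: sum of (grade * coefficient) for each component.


Grade-weighted sum = sum of grade_k * coefficient_k
0*(-7) = 0
1*8 = 8
2*(-1) = -2
3*(-6) = -18
Total = 0 + 8 + (-2) + (-18) = -12


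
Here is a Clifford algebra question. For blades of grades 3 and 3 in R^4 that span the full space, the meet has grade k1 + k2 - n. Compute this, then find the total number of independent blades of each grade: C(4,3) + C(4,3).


Meet grade = grade(A) + grade(B) - n
= 3 + 3 - 4 = 2
C(4,3) = 4
C(4,3) = 4
dim_A + dim_B = 4 + 4 = 8


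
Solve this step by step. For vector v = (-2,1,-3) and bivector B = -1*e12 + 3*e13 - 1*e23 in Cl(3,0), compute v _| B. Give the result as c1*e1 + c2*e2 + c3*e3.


Left contraction v _| B = <vB>_1 (grade-1 part of the geometric product vB).
Using e1_|e12 = e2, e2_|e12 = -e1, e1_|e13 = e3, e3_|e13 = -e1, e2_|e23 = e3, e3_|e23 = -e2:
e1 coeff: -v2*b12 - v3*b13 = -(1)*(-1) - (-3)*(3) = 10
e2 coeff: v1*b12 - v3*b23 = (-2)*(-1) - (-3)*(-1) = -1
e3 coeff: v1*b13 + v2*b23 = (-2)*(3) + (1)*(-1) = -7
v _| B = 10*e1 - 1*e2 - 7*e3


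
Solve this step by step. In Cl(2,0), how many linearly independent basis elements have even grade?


Even subalgebra dimension = 2^(n-1)
n = 2 + 0 = 2
2^(2 - 1) = 2^1 = 2
Verification: sum of C(2,k) for even k = 1 + 1 = 2
Result = 2


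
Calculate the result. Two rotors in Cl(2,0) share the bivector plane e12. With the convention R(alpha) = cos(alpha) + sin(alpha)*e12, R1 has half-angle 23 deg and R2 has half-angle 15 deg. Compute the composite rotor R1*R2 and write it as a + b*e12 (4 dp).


Same-plane rotors commute and their half-angles add:
R1*R2 = cos(a1 + a2) + sin(a1 + a2)*e12.
a1 + a2 = 23 + 15 = 38 deg
cos(38 deg) = 0.7880
sin(38 deg) = 0.6157
R1*R2 = 0.7880 + 0.6157*e12


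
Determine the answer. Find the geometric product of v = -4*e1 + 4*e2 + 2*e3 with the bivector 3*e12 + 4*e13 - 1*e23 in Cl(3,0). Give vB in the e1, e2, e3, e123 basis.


vB has grade-1 (vector) and grade-3 (trivector) parts: vB = (v _| B) + (v ^ B).
Vector part <vB>_1:
  e1: -v2*b12 - v3*b13 = -(4)*(3) - (2)*(4) = -20
  e2: v1*b12 - v3*b23 = (-4)*(3) - (2)*(-1) = -10
  e3: v1*b13 + v2*b23 = (-4)*(4) + (4)*(-1) = -20
Trivector part <vB>_3:
  e123: v1*b23 - v2*b13 + v3*b12 = (-4)*(-1) - (4)*(4) + (2)*(3) = -6
vB = -20*e1 - 10*e2 - 20*e3 - 6*e123


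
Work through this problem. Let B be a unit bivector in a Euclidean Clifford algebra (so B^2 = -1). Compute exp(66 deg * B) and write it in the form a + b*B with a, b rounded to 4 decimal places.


For a unit bivector B with B^2 = -1, the exponential series gives
e^(theta*B) = cos(theta) + sin(theta)*B (the GA analogue of Euler's formula).
theta = 66 degrees = 1.151917 rad
cos(66 deg) = 0.4067
sin(66 deg) = 0.9135
exp(theta*B) = 0.4067 + 0.9135*B


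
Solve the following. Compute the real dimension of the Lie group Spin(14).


Spin(n) double-covers SO(n); both have Lie algebra so(n) of dimension n(n-1)/2.
n = 14
n(n-1) = 14 * 13 = 182
dim Spin(14) = 182/2 = 91


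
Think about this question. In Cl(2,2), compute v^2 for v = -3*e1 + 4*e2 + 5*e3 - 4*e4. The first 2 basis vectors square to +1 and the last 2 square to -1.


v^2 = sum of c_i^2 * e_i^2
Positive signature terms (e_i^2 = +1): (-3)^2 + 4^2 = 25
Negative signature terms (e_j^2 = -1): 5^2 + (-4)^2 = 41
v^2 = 25 - 41 = -16


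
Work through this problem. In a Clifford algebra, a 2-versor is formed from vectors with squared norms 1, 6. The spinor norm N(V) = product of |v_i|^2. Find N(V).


Spinor norm N(V) = |v1|^2 * |v2|^2 * ... * |v2|^2
= 1 * 6
Running product: 1, 6
N(V) = 6


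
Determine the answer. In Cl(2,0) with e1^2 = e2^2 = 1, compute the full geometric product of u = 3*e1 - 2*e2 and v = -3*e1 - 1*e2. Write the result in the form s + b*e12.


Expand: (3*e1 - 2*e2)(-3*e1 - 1*e2)
= 3*(-3)*e1e1 + 3*(-1)*e1e2 + (-2)*(-3)*e2e1 + (-2)*(-1)*e2e2
Using e1^2 = e2^2 = 1, e2e1 = -e1e2:
Scalar part s = 3*(-3) + (-2)*(-1) = -9 + 2 = -7
Bivector part b = 3*(-1) - (-2)*(-3) = -3 - 6 = -9
uv = -7 - 9*e12


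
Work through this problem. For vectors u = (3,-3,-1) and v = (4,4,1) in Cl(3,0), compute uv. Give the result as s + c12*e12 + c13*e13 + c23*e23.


In Cl(3,0): e_i^2 = 1, e_ie_j = -e_je_i for i != j.
Scalar part = u . v = 3*4 + (-3)*4 + (-1)*1
= 12 + (-12) + (-1) = -1
e12 coeff = 3*4 - (-3)*4 = 12 - (-12) = 24
e13 coeff = 3*1 - (-1)*4 = 3 - (-4) = 7
e23 coeff = (-3)*1 - (-1)*4 = -3 - (-4) = 1
uv = -1 + 24*e12 + 7*e13 + 1*e23


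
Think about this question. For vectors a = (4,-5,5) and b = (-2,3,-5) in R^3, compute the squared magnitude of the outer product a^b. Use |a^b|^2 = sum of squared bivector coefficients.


a wedge b = (a1*b2 - a2*b1)*e12 + (a1*b3 - a3*b1)*e13 + (a2*b3 - a3*b2)*e23
e12 coeff: 4*3 - (-5)*(-2) = 12 - 10 = 2
e13 coeff: 4*(-5) - 5*(-2) = -20 - (-10) = -10
e23 coeff: (-5)*(-5) - 5*3 = 25 - 15 = 10
|a wedge b|^2 = 2^2 + (-10)^2 + 10^2
= 4 + 100 + 100
= 204


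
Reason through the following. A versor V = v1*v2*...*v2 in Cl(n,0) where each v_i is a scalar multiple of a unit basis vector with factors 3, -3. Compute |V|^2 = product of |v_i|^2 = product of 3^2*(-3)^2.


Each vector v_i has |v_i|^2 = s_i^2
Squared scales: 3^2 = 9, (-3)^2 = 9
|V|^2 = 9 * 9
= 81


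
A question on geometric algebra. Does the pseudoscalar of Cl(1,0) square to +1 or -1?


The pseudoscalar I = e1...e_n (product of all n generators) of Cl(p,q) satisfies I^2 = (-1)^(q + n(n-1)/2).
p = 1, q = 0, n = p + q = 1
n(n-1)/2 = 1 * 0 / 2 = 0
Exponent = q + n(n-1)/2 = 0 + 0 = 0
I^2 = (-1)^0 = +1


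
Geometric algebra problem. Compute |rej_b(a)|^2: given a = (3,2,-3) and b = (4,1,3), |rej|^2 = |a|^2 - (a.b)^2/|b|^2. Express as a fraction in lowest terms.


|a|^2 = 3^2 + 2^2 + (-3)^2 = 22
|b|^2 = 4^2 + 1^2 + 3^2 = 26
a . b = 3*4 + 2*1 + (-3)*3 = 5
(a.b)^2 = 5^2 = 25
|rej|^2 = 22 - 25/26
= (572 - 25)/26
= 547/26
In lowest terms: 547/26


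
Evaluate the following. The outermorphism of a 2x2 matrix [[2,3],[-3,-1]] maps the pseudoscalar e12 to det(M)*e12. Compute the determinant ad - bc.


The outermorphism of a linear map f sends e1^e2 to f(e1)^f(e2).
f(e1) = 2*e1 - 3*e2
f(e2) = 3*e1 - 1*e2
f(e1) ^ f(e2) = (2*e1 - 3*e2) ^ (3*e1 - 1*e2)
= 2*(-1)*e12 + (-3)*3*e21
= (-2 - (-9))*e12
= 7*e12
Coefficient = 7


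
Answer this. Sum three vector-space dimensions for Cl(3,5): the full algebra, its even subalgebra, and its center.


n = 3 + 5 = 8
Total dim = 2^8 = 256
Even subalgebra dim = 2^7 = 128
n is even, so center dim = 1
Sum = 256 + 128 + 1 = 385


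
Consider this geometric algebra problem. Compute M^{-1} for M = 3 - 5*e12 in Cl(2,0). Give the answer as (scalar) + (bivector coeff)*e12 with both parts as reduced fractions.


M = 3 - 5*e12, where e12^2 = -1.
Since M commutes with its reverse ~M = a - b*e12, M * ~M = a^2 - b^2*e12^2 = a^2 + b^2.
So M^{-1} = ~M / (a^2 + b^2) = (a - b*e12)/(a^2 + b^2).
a^2 + b^2 = 9 + 25 = 34
Scalar part = 3/34 = 3/34
Bivector coeff = 5/34 = 5/34
M^{-1} = 3/34 + 5/34*e12


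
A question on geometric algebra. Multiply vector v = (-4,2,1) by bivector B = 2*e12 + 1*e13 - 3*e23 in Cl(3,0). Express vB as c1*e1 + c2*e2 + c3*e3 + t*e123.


vB has grade-1 (vector) and grade-3 (trivector) parts: vB = (v _| B) + (v ^ B).
Vector part <vB>_1:
  e1: -v2*b12 - v3*b13 = -(2)*(2) - (1)*(1) = -5
  e2: v1*b12 - v3*b23 = (-4)*(2) - (1)*(-3) = -5
  e3: v1*b13 + v2*b23 = (-4)*(1) + (2)*(-3) = -10
Trivector part <vB>_3:
  e123: v1*b23 - v2*b13 + v3*b12 = (-4)*(-3) - (2)*(1) + (1)*(2) = 12
vB = -5*e1 - 5*e2 - 10*e3 + 12*e123


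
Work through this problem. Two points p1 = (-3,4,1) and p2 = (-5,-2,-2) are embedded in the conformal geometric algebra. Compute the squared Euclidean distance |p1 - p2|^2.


p1 - p2 = (2, 6, 3)
|p1 - p2|^2 = 2^2 + 6^2 + 3^2
= 4 + 36 + 9
= 49


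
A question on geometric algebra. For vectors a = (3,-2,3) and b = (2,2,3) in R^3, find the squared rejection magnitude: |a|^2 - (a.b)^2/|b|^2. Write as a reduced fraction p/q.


|a|^2 = 3^2 + (-2)^2 + 3^2 = 22
|b|^2 = 2^2 + 2^2 + 3^2 = 17
a . b = 3*2 + (-2)*2 + 3*3 = 11
(a.b)^2 = 11^2 = 121
|rej|^2 = 22 - 121/17
= (374 - 121)/17
= 253/17
In lowest terms: 253/17


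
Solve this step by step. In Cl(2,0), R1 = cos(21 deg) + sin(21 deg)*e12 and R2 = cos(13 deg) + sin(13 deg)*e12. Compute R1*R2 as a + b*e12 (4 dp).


Same-plane rotors commute and their half-angles add:
R1*R2 = cos(a1 + a2) + sin(a1 + a2)*e12.
a1 + a2 = 21 + 13 = 34 deg
cos(34 deg) = 0.8290
sin(34 deg) = 0.5592
R1*R2 = 0.8290 + 0.5592*e12


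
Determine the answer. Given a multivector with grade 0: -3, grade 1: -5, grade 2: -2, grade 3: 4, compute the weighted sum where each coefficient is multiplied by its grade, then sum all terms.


Grade-weighted sum = sum of grade_k * coefficient_k
0*(-3) = 0
1*(-5) = -5
2*(-2) = -4
3*4 = 12
Total = 0 + (-5) + (-4) + 12 = 3


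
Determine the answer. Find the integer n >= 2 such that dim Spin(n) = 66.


dim Spin(n) = dim so(n) = n(n-1)/2.
Solve n(n-1)/2 = 66, i.e. n^2 - n - 132 = 0.
Discriminant = 1 + 8*66 = 529
n = (1 + sqrt(529))/2 = (1 + 23)/2 = 12


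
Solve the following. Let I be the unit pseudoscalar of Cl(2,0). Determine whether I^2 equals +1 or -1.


The pseudoscalar I = e1...e_n (product of all n generators) of Cl(p,q) satisfies I^2 = (-1)^(q + n(n-1)/2).
p = 2, q = 0, n = p + q = 2
n(n-1)/2 = 2 * 1 / 2 = 1
Exponent = q + n(n-1)/2 = 0 + 1 = 1
I^2 = (-1)^1 = -1


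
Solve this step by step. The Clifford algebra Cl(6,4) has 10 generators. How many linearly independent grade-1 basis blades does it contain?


Number of grade-k basis blades in Cl(p,q) with n = p + q is C(n, k).
n = 6 + 4 = 10
C(10, 1) = 10! / (1! * 9!)
= 3628800 / (1 * 362880)
= 10


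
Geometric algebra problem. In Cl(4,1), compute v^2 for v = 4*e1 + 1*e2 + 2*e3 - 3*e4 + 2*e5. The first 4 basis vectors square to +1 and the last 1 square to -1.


v^2 = sum of c_i^2 * e_i^2
Positive signature terms (e_i^2 = +1): 4^2 + 1^2 + 2^2 + (-3)^2 = 30
Negative signature terms (e_j^2 = -1): 2^2 = 4
v^2 = 30 - 4 = 26


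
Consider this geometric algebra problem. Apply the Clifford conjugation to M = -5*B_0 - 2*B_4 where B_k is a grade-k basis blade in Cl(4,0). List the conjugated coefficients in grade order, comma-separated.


Clifford conjugate sign for grade k: (-1)^(k(k+1)/2)
Grade 0: (-1)^(0*1/2) = (-1)^0 = 1, coeff -5 -> -5
Grade 4: (-1)^(4*5/2) = (-1)^10 = 1, coeff -2 -> -2
Conjugated coefficients: -5, -2


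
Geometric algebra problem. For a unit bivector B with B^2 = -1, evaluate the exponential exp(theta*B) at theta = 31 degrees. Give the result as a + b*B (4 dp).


For a unit bivector B with B^2 = -1, the exponential series gives
e^(theta*B) = cos(theta) + sin(theta)*B (the GA analogue of Euler's formula).
theta = 31 degrees = 0.541052 rad
cos(31 deg) = 0.8572
sin(31 deg) = 0.5150
exp(theta*B) = 0.8572 + 0.5150*B


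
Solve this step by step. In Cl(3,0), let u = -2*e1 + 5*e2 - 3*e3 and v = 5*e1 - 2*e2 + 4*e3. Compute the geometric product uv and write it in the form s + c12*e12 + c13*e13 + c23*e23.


In Cl(3,0): e_i^2 = 1, e_ie_j = -e_je_i for i != j.
Scalar part = u . v = (-2)*5 + 5*(-2) + (-3)*4
= -10 + (-10) + (-12) = -32
e12 coeff = (-2)*(-2) - 5*5 = 4 - 25 = -21
e13 coeff = (-2)*4 - (-3)*5 = -8 - (-15) = 7
e23 coeff = 5*4 - (-3)*(-2) = 20 - 6 = 14
uv = -32 - 21*e12 + 7*e13 + 14*e23


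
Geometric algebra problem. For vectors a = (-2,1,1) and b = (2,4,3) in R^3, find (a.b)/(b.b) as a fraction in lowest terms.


Projection coefficient = (a . b) / (b . b)
a . b = (-2)*2 + 1*4 + 1*3
= -4 + 4 + 3 = 3
b . b = 2^2 + 4^2 + 3^2
= 4 + 16 + 9 = 29
Coefficient = 3/29
In lowest terms: 3/29


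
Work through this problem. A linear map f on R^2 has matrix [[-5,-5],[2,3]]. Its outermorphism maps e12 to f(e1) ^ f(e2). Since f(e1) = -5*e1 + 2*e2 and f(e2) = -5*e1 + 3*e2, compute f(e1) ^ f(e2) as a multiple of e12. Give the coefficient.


The outermorphism of a linear map f sends e1^e2 to f(e1)^f(e2).
f(e1) = -5*e1 + 2*e2
f(e2) = -5*e1 + 3*e2
f(e1) ^ f(e2) = (-5*e1 + 2*e2) ^ (-5*e1 + 3*e2)
= (-5)*3*e12 + 2*(-5)*e21
= (-15 - (-10))*e12
= -5*e12
Coefficient = -5


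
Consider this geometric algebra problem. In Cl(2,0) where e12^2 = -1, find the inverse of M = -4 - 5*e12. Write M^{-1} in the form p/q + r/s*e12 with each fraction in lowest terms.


M = -4 - 5*e12, where e12^2 = -1.
Since M commutes with its reverse ~M = a - b*e12, M * ~M = a^2 - b^2*e12^2 = a^2 + b^2.
So M^{-1} = ~M / (a^2 + b^2) = (a - b*e12)/(a^2 + b^2).
a^2 + b^2 = 16 + 25 = 41
Scalar part = -4/41 = -4/41
Bivector coeff = 5/41 = 5/41
M^{-1} = -4/41 + 5/41*e12


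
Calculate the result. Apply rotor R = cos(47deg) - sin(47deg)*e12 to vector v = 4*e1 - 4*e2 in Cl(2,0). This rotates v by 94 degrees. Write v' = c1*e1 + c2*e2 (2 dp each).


Rotor R = cos(47deg) - sin(47deg)*e12
Rotation angle theta = 2 * 47 = 94 degrees
v' = R*v*~R rotates v by theta.
cos(94deg) = -0.0698, sin(94deg) = 0.9976
v'_1 = 4*cos(94deg) - (-4)*sin(94deg)
= 4*(-0.0698) - (-4)*0.9976
= 3.71
v'_2 = 4*sin(94deg) + (-4)*cos(94deg)
= 4*0.9976 + (-4)*(-0.0698)
= 4.27
v' = 3.71*e1 + 4.27*e2


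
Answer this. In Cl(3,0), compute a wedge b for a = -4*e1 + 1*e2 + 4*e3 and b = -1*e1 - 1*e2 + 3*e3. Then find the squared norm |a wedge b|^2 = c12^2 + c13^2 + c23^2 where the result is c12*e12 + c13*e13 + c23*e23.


a wedge b = (a1*b2 - a2*b1)*e12 + (a1*b3 - a3*b1)*e13 + (a2*b3 - a3*b2)*e23
e12 coeff: (-4)*(-1) - 1*(-1) = 4 - (-1) = 5
e13 coeff: (-4)*3 - 4*(-1) = -12 - (-4) = -8
e23 coeff: 1*3 - 4*(-1) = 3 - (-4) = 7
|a wedge b|^2 = 5^2 + (-8)^2 + 7^2
= 25 + 64 + 49
= 138


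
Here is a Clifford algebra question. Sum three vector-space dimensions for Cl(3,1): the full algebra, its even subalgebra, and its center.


n = 3 + 1 = 4
Total dim = 2^4 = 16
Even subalgebra dim = 2^3 = 8
n is even, so center dim = 1
Sum = 16 + 8 + 1 = 25


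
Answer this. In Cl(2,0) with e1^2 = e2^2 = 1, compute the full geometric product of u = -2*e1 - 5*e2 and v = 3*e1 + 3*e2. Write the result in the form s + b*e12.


Expand: (-2*e1 - 5*e2)(3*e1 + 3*e2)
= (-2)*3*e1e1 + (-2)*3*e1e2 + (-5)*3*e2e1 + (-5)*3*e2e2
Using e1^2 = e2^2 = 1, e2e1 = -e1e2:
Scalar part s = (-2)*3 + (-5)*3 = -6 + (-15) = -21
Bivector part b = (-2)*3 - (-5)*3 = -6 - (-15) = 9
uv = -21 + 9*e12


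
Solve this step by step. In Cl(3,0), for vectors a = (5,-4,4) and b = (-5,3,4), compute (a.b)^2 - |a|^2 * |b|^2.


a . b = 5*(-5) + (-4)*3 + 4*4
= -25 + (-12) + 16 = -21
|a|^2 = 5^2 + (-4)^2 + 4^2 = 57
|b|^2 = (-5)^2 + 3^2 + 4^2 = 50
(a.b)^2 = (-21)^2 = 441
|a|^2 * |b|^2 = 57 * 50 = 2850
Result = 441 - 2850 = -2409


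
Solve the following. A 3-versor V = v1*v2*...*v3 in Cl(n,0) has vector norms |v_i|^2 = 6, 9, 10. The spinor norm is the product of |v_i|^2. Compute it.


Spinor norm N(V) = |v1|^2 * |v2|^2 * ... * |v3|^2
= 6 * 9 * 10
Running product: 6, 54, 540
N(V) = 540


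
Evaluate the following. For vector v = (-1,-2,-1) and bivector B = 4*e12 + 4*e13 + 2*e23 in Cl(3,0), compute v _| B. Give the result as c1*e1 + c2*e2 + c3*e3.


Left contraction v _| B = <vB>_1 (grade-1 part of the geometric product vB).
Using e1_|e12 = e2, e2_|e12 = -e1, e1_|e13 = e3, e3_|e13 = -e1, e2_|e23 = e3, e3_|e23 = -e2:
e1 coeff: -v2*b12 - v3*b13 = -(-2)*(4) - (-1)*(4) = 12
e2 coeff: v1*b12 - v3*b23 = (-1)*(4) - (-1)*(2) = -2
e3 coeff: v1*b13 + v2*b23 = (-1)*(4) + (-2)*(2) = -8
v _| B = 12*e1 - 2*e2 - 8*e3


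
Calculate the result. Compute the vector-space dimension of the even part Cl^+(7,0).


Even subalgebra dimension = 2^(n-1)
n = 7 + 0 = 7
2^(7 - 1) = 2^6 = 64
Verification: sum of C(7,k) for even k = 1 + 21 + 35 + 7 = 64
Result = 64


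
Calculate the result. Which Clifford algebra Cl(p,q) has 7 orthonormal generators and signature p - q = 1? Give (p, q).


We need p + q = 7 and p - q = 1.
Adding: 2p = 7 + 1 = 8, so p = 4.
Then q = 7 - 4 = 3.
(p, q) = (4, 3)


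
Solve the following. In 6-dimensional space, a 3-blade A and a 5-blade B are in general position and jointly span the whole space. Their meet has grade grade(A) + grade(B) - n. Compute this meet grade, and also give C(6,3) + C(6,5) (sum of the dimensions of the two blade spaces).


Meet grade = grade(A) + grade(B) - n
= 3 + 5 - 6 = 2
C(6,3) = 20
C(6,5) = 6
dim_A + dim_B = 20 + 6 = 26


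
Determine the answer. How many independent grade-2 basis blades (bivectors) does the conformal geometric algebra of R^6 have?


The conformal model of R^6 uses Cl(7,1) with m = 6 + 2 = 8 generators.
Number of grade-2 blades = C(m, 2) = C(8, 2)
= 8*7/2 = 28


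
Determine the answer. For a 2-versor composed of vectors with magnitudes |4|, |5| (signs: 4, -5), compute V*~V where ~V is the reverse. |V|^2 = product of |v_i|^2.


Each vector v_i has |v_i|^2 = s_i^2
Squared scales: 4^2 = 16, (-5)^2 = 25
|V|^2 = 16 * 25
= 400


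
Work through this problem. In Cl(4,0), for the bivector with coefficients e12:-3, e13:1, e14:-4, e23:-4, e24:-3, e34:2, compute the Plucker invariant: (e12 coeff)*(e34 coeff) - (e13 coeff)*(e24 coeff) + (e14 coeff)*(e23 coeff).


Plucker relation: af - be + cd
a*f = (-3)*2 = -6
b*e = 1*(-3) = -3
c*d = (-4)*(-4) = 16
af - be + cd = -6 - (-3) + 16
= 13


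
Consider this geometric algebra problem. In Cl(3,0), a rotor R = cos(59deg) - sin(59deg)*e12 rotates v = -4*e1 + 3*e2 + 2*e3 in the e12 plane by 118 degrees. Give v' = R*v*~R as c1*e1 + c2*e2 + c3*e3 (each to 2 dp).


Rotor R = cos(59deg) - sin(59deg)*e12
Rotation angle theta = 2 * 59 = 118 degrees in the e12 plane (e1 -> e2).
The component perpendicular to the plane (e3) is invariant: v'_3 = v3 = 2.00
cos(118deg) = -0.4695, sin(118deg) = 0.8829
v'_1 = v1*cos(theta) - v2*sin(theta) = -4*(-0.4695) - 3*0.8829 = -0.77
v'_2 = v1*sin(theta) + v2*cos(theta) = -4*0.8829 + 3*(-0.4695) = -4.94
v' = -0.77*e1 - 4.94*e2 + 2.00*e3


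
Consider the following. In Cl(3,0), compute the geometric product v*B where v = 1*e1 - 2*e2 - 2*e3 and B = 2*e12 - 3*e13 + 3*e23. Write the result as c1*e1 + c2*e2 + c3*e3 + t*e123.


vB has grade-1 (vector) and grade-3 (trivector) parts: vB = (v _| B) + (v ^ B).
Vector part <vB>_1:
  e1: -v2*b12 - v3*b13 = -(-2)*(2) - (-2)*(-3) = -2
  e2: v1*b12 - v3*b23 = (1)*(2) - (-2)*(3) = 8
  e3: v1*b13 + v2*b23 = (1)*(-3) + (-2)*(3) = -9
Trivector part <vB>_3:
  e123: v1*b23 - v2*b13 + v3*b12 = (1)*(3) - (-2)*(-3) + (-2)*(2) = -7
vB = -2*e1 + 8*e2 - 9*e3 - 7*e123


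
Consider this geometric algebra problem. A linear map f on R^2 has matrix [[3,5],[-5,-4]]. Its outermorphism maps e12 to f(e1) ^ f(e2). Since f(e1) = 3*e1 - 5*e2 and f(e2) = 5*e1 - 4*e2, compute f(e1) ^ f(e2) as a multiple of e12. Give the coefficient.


The outermorphism of a linear map f sends e1^e2 to f(e1)^f(e2).
f(e1) = 3*e1 - 5*e2
f(e2) = 5*e1 - 4*e2
f(e1) ^ f(e2) = (3*e1 - 5*e2) ^ (5*e1 - 4*e2)
= 3*(-4)*e12 + (-5)*5*e21
= (-12 - (-25))*e12
= 13*e12
Coefficient = 13


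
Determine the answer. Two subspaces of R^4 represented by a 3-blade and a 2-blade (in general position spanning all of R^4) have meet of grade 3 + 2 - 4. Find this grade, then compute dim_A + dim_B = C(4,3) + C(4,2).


Meet grade = grade(A) + grade(B) - n
= 3 + 2 - 4 = 1
C(4,3) = 4
C(4,2) = 6
dim_A + dim_B = 4 + 6 = 10


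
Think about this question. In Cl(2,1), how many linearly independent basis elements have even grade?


Even subalgebra dimension = 2^(n-1)
n = 2 + 1 = 3
2^(3 - 1) = 2^2 = 4
Verification: sum of C(3,k) for even k = 1 + 3 = 4
Result = 4


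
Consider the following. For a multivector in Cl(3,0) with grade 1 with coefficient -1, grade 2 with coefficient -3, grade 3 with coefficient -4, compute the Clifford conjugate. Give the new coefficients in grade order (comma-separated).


Clifford conjugate sign for grade k: (-1)^(k(k+1)/2)
Grade 1: (-1)^(1*2/2) = (-1)^1 = -1, coeff -1 -> 1
Grade 2: (-1)^(2*3/2) = (-1)^3 = -1, coeff -3 -> 3
Grade 3: (-1)^(3*4/2) = (-1)^6 = 1, coeff -4 -> -4
Conjugated coefficients: 1, 3, -4


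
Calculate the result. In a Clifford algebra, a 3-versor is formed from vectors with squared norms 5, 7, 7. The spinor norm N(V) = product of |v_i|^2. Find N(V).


Spinor norm N(V) = |v1|^2 * |v2|^2 * ... * |v3|^2
= 5 * 7 * 7
Running product: 5, 35, 245
N(V) = 245


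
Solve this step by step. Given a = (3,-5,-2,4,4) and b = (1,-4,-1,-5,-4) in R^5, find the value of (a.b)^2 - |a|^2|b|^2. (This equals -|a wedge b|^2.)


a . b = 3*1 + (-5)*(-4) + (-2)*(-1) + 4*(-5) + 4*(-4)
= 3 + 20 + 2 + (-20) + (-16) = -11
|a|^2 = 3^2 + (-5)^2 + (-2)^2 + 4^2 + 4^2 = 70
|b|^2 = 1^2 + (-4)^2 + (-1)^2 + (-5)^2 + (-4)^2 = 59
(a.b)^2 = (-11)^2 = 121
|a|^2 * |b|^2 = 70 * 59 = 4130
Result = 121 - 4130 = -4009


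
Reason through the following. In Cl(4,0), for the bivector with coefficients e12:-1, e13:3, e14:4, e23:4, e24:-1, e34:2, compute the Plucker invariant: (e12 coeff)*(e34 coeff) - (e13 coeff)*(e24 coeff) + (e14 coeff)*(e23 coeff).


Plucker relation: af - be + cd
a*f = (-1)*2 = -2
b*e = 3*(-1) = -3
c*d = 4*4 = 16
af - be + cd = -2 - (-3) + 16
= 17


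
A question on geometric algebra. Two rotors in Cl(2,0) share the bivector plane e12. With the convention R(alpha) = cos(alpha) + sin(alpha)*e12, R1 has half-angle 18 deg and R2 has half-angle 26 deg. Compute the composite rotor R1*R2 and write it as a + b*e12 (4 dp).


Same-plane rotors commute and their half-angles add:
R1*R2 = cos(a1 + a2) + sin(a1 + a2)*e12.
a1 + a2 = 18 + 26 = 44 deg
cos(44 deg) = 0.7193
sin(44 deg) = 0.6947
R1*R2 = 0.7193 + 0.6947*e12


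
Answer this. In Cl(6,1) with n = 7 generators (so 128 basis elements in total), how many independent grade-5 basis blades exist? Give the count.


Number of grade-k basis blades in Cl(p,q) with n = p + q is C(n, k).
n = 6 + 1 = 7
C(7, 5) = 7! / (5! * 2!)
= 5040 / (120 * 2)
= 21


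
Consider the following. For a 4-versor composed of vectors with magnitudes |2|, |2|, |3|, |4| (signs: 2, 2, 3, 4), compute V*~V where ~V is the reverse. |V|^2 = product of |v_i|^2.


Each vector v_i has |v_i|^2 = s_i^2
Squared scales: 2^2 = 4, 2^2 = 4, 3^2 = 9, 4^2 = 16
|V|^2 = 4 * 4 * 9 * 16
= 2304


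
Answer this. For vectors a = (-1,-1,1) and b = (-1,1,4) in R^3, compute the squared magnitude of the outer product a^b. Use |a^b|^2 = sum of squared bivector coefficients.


a wedge b = (a1*b2 - a2*b1)*e12 + (a1*b3 - a3*b1)*e13 + (a2*b3 - a3*b2)*e23
e12 coeff: (-1)*1 - (-1)*(-1) = -1 - 1 = -2
e13 coeff: (-1)*4 - 1*(-1) = -4 - (-1) = -3
e23 coeff: (-1)*4 - 1*1 = -4 - 1 = -5
|a wedge b|^2 = (-2)^2 + (-3)^2 + (-5)^2
= 4 + 9 + 25
= 38


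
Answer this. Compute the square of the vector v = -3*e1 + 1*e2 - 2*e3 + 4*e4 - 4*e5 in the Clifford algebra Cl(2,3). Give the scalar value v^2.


v^2 = sum of c_i^2 * e_i^2
Positive signature terms (e_i^2 = +1): (-3)^2 + 1^2 = 10
Negative signature terms (e_j^2 = -1): (-2)^2 + 4^2 + (-4)^2 = 36
v^2 = 10 - 36 = -26


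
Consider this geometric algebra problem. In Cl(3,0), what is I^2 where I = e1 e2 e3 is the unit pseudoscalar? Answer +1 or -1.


The pseudoscalar I = e1...e_n (product of all n generators) of Cl(p,q) satisfies I^2 = (-1)^(q + n(n-1)/2).
p = 3, q = 0, n = p + q = 3
n(n-1)/2 = 3 * 2 / 2 = 3
Exponent = q + n(n-1)/2 = 0 + 3 = 3
I^2 = (-1)^3 = -1


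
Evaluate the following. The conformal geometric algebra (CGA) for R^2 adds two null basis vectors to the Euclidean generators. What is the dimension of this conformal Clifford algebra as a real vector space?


The conformal model of R^2 uses Cl(3,1): the 2 Euclidean generators plus two extra orthogonal generators e+ (e+^2 = +1) and e- (e-^2 = -1), from which the null vectors e0, einf are built.
Number of generators m = 2 + 2 = 4.
dim Cl(p,q) = 2^m = 2^4 = 16


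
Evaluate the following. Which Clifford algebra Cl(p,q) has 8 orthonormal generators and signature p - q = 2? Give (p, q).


We need p + q = 8 and p - q = 2.
Adding: 2p = 8 + 2 = 10, so p = 5.
Then q = 8 - 5 = 3.
(p, q) = (5, 3)


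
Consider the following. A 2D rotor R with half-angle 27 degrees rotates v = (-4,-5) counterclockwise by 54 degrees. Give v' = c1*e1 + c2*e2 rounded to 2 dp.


Rotor R = cos(27deg) - sin(27deg)*e12
Rotation angle theta = 2 * 27 = 54 degrees
v' = R*v*~R rotates v by theta.
cos(54deg) = 0.5878, sin(54deg) = 0.8090
v'_1 = -4*cos(54deg) - (-5)*sin(54deg)
= -4*0.5878 - (-5)*0.8090
= 1.69
v'_2 = -4*sin(54deg) + (-5)*cos(54deg)
= -4*0.8090 + (-5)*0.5878
= -6.17
v' = 1.69*e1 - 6.17*e2


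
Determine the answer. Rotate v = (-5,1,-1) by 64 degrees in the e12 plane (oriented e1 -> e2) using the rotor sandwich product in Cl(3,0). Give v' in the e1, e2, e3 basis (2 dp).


Rotor R = cos(32deg) - sin(32deg)*e12
Rotation angle theta = 2 * 32 = 64 degrees in the e12 plane (e1 -> e2).
The component perpendicular to the plane (e3) is invariant: v'_3 = v3 = -1.00
cos(64deg) = 0.4384, sin(64deg) = 0.8988
v'_1 = v1*cos(theta) - v2*sin(theta) = -5*0.4384 - 1*0.8988 = -3.09
v'_2 = v1*sin(theta) + v2*cos(theta) = -5*0.8988 + 1*0.4384 = -4.06
v' = -3.09*e1 - 4.06*e2 - 1.00*e3


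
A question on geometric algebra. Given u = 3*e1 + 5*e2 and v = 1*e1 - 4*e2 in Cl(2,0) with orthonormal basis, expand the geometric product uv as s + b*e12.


Expand: (3*e1 + 5*e2)(1*e1 - 4*e2)
= 3*1*e1e1 + 3*(-4)*e1e2 + 5*1*e2e1 + 5*(-4)*e2e2
Using e1^2 = e2^2 = 1, e2e1 = -e1e2:
Scalar part s = 3*1 + 5*(-4) = 3 + (-20) = -17
Bivector part b = 3*(-4) - 5*1 = -12 - 5 = -17
uv = -17 - 17*e12


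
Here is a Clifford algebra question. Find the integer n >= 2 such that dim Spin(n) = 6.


dim Spin(n) = dim so(n) = n(n-1)/2.
Solve n(n-1)/2 = 6, i.e. n^2 - n - 12 = 0.
Discriminant = 1 + 8*6 = 49
n = (1 + sqrt(49))/2 = (1 + 7)/2 = 4


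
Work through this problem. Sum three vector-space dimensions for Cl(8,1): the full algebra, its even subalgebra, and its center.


n = 8 + 1 = 9
Total dim = 2^9 = 512
Even subalgebra dim = 2^8 = 256
n is odd, so center dim = 2
Sum = 512 + 256 + 2 = 770


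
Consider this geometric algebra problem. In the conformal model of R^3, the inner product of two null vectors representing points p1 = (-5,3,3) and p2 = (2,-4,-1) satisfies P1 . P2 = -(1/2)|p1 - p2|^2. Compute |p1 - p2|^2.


p1 - p2 = (-7, 7, 4)
|p1 - p2|^2 = (-7)^2 + 7^2 + 4^2
= 49 + 49 + 16
= 114


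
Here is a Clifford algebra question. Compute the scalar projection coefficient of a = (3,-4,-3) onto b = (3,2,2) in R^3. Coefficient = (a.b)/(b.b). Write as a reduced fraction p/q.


Projection coefficient = (a . b) / (b . b)
a . b = 3*3 + (-4)*2 + (-3)*2
= 9 + (-8) + (-6) = -5
b . b = 3^2 + 2^2 + 2^2
= 9 + 4 + 4 = 17
Coefficient = -5/17
In lowest terms: -5/17


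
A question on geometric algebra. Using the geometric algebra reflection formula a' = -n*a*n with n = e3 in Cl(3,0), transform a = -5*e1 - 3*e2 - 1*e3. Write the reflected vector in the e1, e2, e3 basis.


Reflection formula: a' = -n*a*n, with n = e3 (unit vector, n^2 = 1).
For reflection through hyperplane perp to e3:
The component along e3 flips sign, others stay.
a = (-5, -3, -1)
a' = (-5, -3, 1)
a' = -5*e1 - 3*e2 + 1*e3


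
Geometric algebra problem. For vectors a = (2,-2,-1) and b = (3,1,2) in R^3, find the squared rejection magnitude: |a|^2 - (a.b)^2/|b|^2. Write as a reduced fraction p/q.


|a|^2 = 2^2 + (-2)^2 + (-1)^2 = 9
|b|^2 = 3^2 + 1^2 + 2^2 = 14
a . b = 2*3 + (-2)*1 + (-1)*2 = 2
(a.b)^2 = 2^2 = 4
|rej|^2 = 9 - 4/14
= (126 - 4)/14
= 122/14
In lowest terms: 61/7


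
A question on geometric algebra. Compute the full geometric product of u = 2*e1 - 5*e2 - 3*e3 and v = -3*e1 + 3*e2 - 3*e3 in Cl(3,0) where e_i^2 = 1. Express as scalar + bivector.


In Cl(3,0): e_i^2 = 1, e_ie_j = -e_je_i for i != j.
Scalar part = u . v = 2*(-3) + (-5)*3 + (-3)*(-3)
= -6 + (-15) + 9 = -12
e12 coeff = 2*3 - (-5)*(-3) = 6 - 15 = -9
e13 coeff = 2*(-3) - (-3)*(-3) = -6 - 9 = -15
e23 coeff = (-5)*(-3) - (-3)*3 = 15 - (-9) = 24
uv = -12 - 9*e12 - 15*e13 + 24*e23


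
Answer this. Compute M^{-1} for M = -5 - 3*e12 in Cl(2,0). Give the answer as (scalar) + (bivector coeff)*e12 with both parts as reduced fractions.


M = -5 - 3*e12, where e12^2 = -1.
Since M commutes with its reverse ~M = a - b*e12, M * ~M = a^2 - b^2*e12^2 = a^2 + b^2.
So M^{-1} = ~M / (a^2 + b^2) = (a - b*e12)/(a^2 + b^2).
a^2 + b^2 = 25 + 9 = 34
Scalar part = -5/34 = -5/34
Bivector coeff = 3/34 = 3/34
M^{-1} = -5/34 + 3/34*e12


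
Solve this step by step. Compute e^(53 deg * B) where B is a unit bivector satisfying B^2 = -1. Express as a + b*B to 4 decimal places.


For a unit bivector B with B^2 = -1, the exponential series gives
e^(theta*B) = cos(theta) + sin(theta)*B (the GA analogue of Euler's formula).
theta = 53 degrees = 0.925025 rad
cos(53 deg) = 0.6018
sin(53 deg) = 0.7986
exp(theta*B) = 0.6018 + 0.7986*B


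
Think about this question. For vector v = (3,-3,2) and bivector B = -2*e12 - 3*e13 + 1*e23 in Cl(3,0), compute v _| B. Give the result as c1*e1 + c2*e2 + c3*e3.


Left contraction v _| B = <vB>_1 (grade-1 part of the geometric product vB).
Using e1_|e12 = e2, e2_|e12 = -e1, e1_|e13 = e3, e3_|e13 = -e1, e2_|e23 = e3, e3_|e23 = -e2:
e1 coeff: -v2*b12 - v3*b13 = -(-3)*(-2) - (2)*(-3) = 0
e2 coeff: v1*b12 - v3*b23 = (3)*(-2) - (2)*(1) = -8
e3 coeff: v1*b13 + v2*b23 = (3)*(-3) + (-3)*(1) = -12
v _| B = 0*e1 - 8*e2 - 12*e3


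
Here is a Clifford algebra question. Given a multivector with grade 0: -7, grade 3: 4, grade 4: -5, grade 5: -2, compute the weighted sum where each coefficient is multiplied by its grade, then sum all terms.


Grade-weighted sum = sum of grade_k * coefficient_k
0*(-7) = 0
3*4 = 12
4*(-5) = -20
5*(-2) = -10
Total = 0 + 12 + (-20) + (-10) = -18


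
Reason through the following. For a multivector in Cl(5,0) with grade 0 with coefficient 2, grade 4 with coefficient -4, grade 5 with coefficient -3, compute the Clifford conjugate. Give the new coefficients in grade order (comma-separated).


Clifford conjugate sign for grade k: (-1)^(k(k+1)/2)
Grade 0: (-1)^(0*1/2) = (-1)^0 = 1, coeff 2 -> 2
Grade 4: (-1)^(4*5/2) = (-1)^10 = 1, coeff -4 -> -4
Grade 5: (-1)^(5*6/2) = (-1)^15 = -1, coeff -3 -> 3
Conjugated coefficients: 2, -4, 3


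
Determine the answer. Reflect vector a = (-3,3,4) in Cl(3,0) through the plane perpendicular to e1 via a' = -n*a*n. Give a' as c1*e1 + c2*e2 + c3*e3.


Reflection formula: a' = -n*a*n, with n = e1 (unit vector, n^2 = 1).
For reflection through hyperplane perp to e1:
The component along e1 flips sign, others stay.
a = (-3, 3, 4)
a' = (3, 3, 4)
a' = 3*e1 + 3*e2 + 4*e3


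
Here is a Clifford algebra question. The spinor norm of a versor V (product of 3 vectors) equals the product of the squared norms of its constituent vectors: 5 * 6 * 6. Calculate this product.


Spinor norm N(V) = |v1|^2 * |v2|^2 * ... * |v3|^2
= 5 * 6 * 6
Running product: 5, 30, 180
N(V) = 180


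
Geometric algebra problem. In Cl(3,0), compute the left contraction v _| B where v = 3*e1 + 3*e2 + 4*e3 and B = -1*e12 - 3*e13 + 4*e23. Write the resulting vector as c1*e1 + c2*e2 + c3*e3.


Left contraction v _| B = <vB>_1 (grade-1 part of the geometric product vB).
Using e1_|e12 = e2, e2_|e12 = -e1, e1_|e13 = e3, e3_|e13 = -e1, e2_|e23 = e3, e3_|e23 = -e2:
e1 coeff: -v2*b12 - v3*b13 = -(3)*(-1) - (4)*(-3) = 15
e2 coeff: v1*b12 - v3*b23 = (3)*(-1) - (4)*(4) = -19
e3 coeff: v1*b13 + v2*b23 = (3)*(-3) + (3)*(4) = 3
v _| B = 15*e1 - 19*e2 + 3*e3


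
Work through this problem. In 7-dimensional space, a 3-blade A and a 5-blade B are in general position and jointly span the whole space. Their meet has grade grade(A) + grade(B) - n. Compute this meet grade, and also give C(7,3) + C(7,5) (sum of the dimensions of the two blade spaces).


Meet grade = grade(A) + grade(B) - n
= 3 + 5 - 7 = 1
C(7,3) = 35
C(7,5) = 21
dim_A + dim_B = 35 + 21 = 56


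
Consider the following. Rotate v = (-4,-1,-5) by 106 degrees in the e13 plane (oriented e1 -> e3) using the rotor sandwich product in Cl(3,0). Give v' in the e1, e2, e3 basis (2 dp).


Rotor R = cos(53deg) - sin(53deg)*e13
Rotation angle theta = 2 * 53 = 106 degrees in the e13 plane (e1 -> e3).
The component perpendicular to the plane (e2) is invariant: v'_2 = v2 = -1.00
cos(106deg) = -0.2756, sin(106deg) = 0.9613
v'_1 = v1*cos(theta) - v3*sin(theta) = -4*(-0.2756) - (-5)*0.9613 = 5.91
v'_3 = v1*sin(theta) + v3*cos(theta) = -4*0.9613 + (-5)*(-0.2756) = -2.47
v' = 5.91*e1 - 1.00*e2 - 2.47*e3
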